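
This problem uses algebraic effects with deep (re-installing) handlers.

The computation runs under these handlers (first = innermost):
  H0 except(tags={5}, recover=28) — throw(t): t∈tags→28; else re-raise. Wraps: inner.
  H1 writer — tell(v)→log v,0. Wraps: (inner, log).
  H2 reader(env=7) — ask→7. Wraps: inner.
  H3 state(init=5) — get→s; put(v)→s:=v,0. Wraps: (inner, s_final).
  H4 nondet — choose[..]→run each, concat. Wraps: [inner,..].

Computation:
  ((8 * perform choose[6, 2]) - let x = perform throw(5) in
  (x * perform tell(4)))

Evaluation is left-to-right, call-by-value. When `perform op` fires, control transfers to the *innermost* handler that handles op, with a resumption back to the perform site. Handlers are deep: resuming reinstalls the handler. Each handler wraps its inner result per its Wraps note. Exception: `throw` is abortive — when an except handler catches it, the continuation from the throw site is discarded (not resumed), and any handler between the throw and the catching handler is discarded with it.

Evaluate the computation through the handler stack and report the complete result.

Answer: [((28, ()), 5), ((28, ()), 5)]

Working:
choose[6, 2] @ H4
  branch[0] choose=6:
    throw(5) @ H0 caught ⇒ 28
    H1 returns (28, ())
    H2 returns (28, ())
    H3 returns ((28, ()), 5)
    H4 returns [((28, ()), 5)]
  branch[1] choose=2:
    throw(5) @ H0 caught ⇒ 28
    H1 returns (28, ())
    H2 returns (28, ())
    H3 returns ((28, ()), 5)
    H4 returns [((28, ()), 5)]
= [((28, ()), 5), ((28, ()), 5)]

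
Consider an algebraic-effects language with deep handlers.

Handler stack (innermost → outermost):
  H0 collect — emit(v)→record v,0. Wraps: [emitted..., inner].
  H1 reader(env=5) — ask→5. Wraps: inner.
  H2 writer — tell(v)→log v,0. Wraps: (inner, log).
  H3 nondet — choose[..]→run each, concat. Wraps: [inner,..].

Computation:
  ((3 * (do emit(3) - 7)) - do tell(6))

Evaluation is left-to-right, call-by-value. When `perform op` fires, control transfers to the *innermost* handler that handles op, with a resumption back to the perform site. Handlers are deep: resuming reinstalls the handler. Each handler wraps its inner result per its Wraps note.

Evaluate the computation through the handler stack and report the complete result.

Answer: [([3, -21], (6))]

Step-by-step:
emit(3) @ H0 ⇒ out+=3
tell(6) @ H2 ⇒ log+=6
H0 returns [3, -21]
H1 returns [3, -21]
H2 returns ([3, -21], (6))
H3 returns [([3, -21], (6))]
= [([3, -21], (6))]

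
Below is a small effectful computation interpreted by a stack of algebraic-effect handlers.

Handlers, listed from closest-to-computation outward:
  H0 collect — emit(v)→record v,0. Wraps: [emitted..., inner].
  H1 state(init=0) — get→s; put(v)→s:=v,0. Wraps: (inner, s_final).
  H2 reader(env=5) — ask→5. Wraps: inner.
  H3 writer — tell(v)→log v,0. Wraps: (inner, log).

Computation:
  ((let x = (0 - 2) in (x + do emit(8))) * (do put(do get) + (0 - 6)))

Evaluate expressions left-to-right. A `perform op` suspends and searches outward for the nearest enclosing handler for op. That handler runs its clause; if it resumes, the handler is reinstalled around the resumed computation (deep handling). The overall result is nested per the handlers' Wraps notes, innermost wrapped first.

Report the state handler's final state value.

Evaluation trace:
emit(8) @ H0 ⇒ out+=8
get @ H1 ⇒ 0
put(0) @ H1 ⇒ s:=0
H0 returns [8, 12]
H1 returns ([8, 12], 0)
H2 returns ([8, 12], 0)
H3 returns (([8, 12], 0), ())
= (([8, 12], 0), ())

Answer: 0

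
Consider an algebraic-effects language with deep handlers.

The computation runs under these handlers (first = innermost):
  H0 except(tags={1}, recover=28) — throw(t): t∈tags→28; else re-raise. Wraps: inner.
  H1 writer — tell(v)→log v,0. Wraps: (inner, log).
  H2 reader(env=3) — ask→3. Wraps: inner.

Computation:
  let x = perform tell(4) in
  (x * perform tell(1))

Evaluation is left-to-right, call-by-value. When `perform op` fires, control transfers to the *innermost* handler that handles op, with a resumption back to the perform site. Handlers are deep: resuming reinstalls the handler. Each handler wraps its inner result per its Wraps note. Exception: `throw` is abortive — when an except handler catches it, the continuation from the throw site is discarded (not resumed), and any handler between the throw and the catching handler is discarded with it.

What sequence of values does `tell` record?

Working:
tell(4) @ H1 ⇒ log+=4
tell(1) @ H1 ⇒ log+=1
H0 returns 0
H1 returns (0, (4, 1))
H2 returns (0, (4, 1))
= (0, (4, 1))

Answer: (4, 1)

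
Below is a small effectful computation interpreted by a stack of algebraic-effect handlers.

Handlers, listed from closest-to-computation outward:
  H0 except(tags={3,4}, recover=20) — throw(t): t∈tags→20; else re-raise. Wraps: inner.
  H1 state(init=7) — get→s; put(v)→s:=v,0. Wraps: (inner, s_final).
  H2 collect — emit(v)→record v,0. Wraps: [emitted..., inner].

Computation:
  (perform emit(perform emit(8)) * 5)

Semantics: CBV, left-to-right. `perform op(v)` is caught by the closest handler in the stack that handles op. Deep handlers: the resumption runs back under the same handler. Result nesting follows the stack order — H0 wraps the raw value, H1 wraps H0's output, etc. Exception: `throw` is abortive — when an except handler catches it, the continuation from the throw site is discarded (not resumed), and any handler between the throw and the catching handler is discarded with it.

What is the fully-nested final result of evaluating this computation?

Working:
emit(8) @ H2 ⇒ out+=8
emit(0) @ H2 ⇒ out+=0
H0 returns 0
H1 returns (0, 7)
H2 returns [8, 0, (0, 7)]
= [8, 0, (0, 7)]

Answer: [8, 0, (0, 7)]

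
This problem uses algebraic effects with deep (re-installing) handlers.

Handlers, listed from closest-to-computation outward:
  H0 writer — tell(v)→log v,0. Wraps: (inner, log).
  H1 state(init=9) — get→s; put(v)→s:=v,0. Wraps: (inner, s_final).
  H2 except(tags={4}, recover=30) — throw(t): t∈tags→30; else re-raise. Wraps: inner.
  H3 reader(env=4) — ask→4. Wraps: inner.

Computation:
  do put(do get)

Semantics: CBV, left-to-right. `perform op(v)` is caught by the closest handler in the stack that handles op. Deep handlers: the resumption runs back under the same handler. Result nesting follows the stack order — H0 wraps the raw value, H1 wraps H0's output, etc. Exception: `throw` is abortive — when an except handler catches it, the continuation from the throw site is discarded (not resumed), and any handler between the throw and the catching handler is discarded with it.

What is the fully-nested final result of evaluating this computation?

Answer: ((0, ()), 9)

Evaluation trace:
get @ H1 ⇒ 9
put(9) @ H1 ⇒ s:=9
H0 returns (0, ())
H1 returns ((0, ()), 9)
H2 returns ((0, ()), 9)
H3 returns ((0, ()), 9)
= ((0, ()), 9)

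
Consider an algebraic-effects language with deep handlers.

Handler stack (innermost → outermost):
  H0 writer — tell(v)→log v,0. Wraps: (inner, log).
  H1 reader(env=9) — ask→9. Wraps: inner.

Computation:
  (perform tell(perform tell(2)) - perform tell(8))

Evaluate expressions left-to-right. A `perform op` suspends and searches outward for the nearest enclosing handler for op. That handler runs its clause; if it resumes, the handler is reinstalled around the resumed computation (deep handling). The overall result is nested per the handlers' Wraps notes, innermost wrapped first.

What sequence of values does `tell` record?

Answer: (2, 0, 8)

Evaluation trace:
tell(2) @ H0 ⇒ log+=2
tell(0) @ H0 ⇒ log+=0
tell(8) @ H0 ⇒ log+=8
H0 returns (0, (2, 0, 8))
H1 returns (0, (2, 0, 8))
= (0, (2, 0, 8))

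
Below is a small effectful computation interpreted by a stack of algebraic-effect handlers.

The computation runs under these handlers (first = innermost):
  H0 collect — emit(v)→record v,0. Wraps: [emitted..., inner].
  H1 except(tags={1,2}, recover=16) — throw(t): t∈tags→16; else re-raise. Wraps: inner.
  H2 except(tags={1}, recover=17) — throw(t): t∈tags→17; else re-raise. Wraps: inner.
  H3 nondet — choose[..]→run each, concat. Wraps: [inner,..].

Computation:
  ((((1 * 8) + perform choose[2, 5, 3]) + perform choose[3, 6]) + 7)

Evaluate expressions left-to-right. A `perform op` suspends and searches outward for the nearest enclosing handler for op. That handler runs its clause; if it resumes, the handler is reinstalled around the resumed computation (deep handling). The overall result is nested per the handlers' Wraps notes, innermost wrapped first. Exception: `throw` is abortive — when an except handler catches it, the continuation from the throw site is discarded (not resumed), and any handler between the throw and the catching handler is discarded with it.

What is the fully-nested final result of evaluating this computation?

Answer: [[20], [23], [23], [26], [21], [24]]

Step-by-step:
choose[2, 5, 3] @ H3
  branch[0] choose=2:
    choose[3, 6] @ H3
      branch[0] choose=3:
        H0 returns [20]
        H1 returns [20]
        H2 returns [20]
        H3 returns [[20]]
      branch[1] choose=6:
        H0 returns [23]
        H1 returns [23]
        H2 returns [23]
        H3 returns [[23]]
  branch[1] choose=5:
    choose[3, 6] @ H3
      branch[0] choose=3:
        H0 returns [23]
        H1 returns [23]
        H2 returns [23]
        H3 returns [[23]]
      branch[1] choose=6:
        H0 returns [26]
        H1 returns [26]
        H2 returns [26]
        H3 returns [[26]]
  branch[2] choose=3:
    choose[3, 6] @ H3
      branch[0] choose=3:
        H0 returns [21]
        H1 returns [21]
        H2 returns [21]
        H3 returns [[21]]
      branch[1] choose=6:
        H0 returns [24]
        H1 returns [24]
        H2 returns [24]
        H3 returns [[24]]
= [[20], [23], [23], [26], [21], [24]]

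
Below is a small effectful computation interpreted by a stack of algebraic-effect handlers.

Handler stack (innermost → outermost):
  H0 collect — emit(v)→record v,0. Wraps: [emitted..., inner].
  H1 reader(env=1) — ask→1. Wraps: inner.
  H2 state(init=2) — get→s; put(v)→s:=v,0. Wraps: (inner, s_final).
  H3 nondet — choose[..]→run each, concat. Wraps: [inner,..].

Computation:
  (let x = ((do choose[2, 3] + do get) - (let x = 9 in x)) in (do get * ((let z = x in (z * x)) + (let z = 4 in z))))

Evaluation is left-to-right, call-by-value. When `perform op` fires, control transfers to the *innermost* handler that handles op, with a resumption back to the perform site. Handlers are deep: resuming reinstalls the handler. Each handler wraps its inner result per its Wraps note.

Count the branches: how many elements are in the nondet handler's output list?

Answer: 2

Evaluation trace:
choose[2, 3] @ H3
  branch[0] choose=2:
    get @ H2 ⇒ 2
    get @ H2 ⇒ 2
    H0 returns [58]
    H1 returns [58]
    H2 returns ([58], 2)
    H3 returns [([58], 2)]
  branch[1] choose=3:
    get @ H2 ⇒ 2
    get @ H2 ⇒ 2
    H0 returns [40]
    H1 returns [40]
    H2 returns ([40], 2)
    H3 returns [([40], 2)]
= [([58], 2), ([40], 2)]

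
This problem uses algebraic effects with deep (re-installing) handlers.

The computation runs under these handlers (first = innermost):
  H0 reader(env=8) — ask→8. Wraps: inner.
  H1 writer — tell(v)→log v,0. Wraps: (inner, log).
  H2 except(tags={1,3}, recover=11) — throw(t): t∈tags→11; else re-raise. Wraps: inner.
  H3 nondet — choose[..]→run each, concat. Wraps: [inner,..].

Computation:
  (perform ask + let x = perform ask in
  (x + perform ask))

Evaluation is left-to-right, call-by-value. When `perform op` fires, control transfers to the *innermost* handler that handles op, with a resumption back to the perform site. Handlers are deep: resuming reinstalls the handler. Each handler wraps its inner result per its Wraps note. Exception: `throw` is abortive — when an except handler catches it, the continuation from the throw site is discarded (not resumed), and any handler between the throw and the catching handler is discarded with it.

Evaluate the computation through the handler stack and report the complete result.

Step-by-step:
ask @ H0 ⇒ 8
ask @ H0 ⇒ 8
ask @ H0 ⇒ 8
H0 returns 24
H1 returns (24, ())
H2 returns (24, ())
H3 returns [(24, ())]
= [(24, ())]

Answer: [(24, ())]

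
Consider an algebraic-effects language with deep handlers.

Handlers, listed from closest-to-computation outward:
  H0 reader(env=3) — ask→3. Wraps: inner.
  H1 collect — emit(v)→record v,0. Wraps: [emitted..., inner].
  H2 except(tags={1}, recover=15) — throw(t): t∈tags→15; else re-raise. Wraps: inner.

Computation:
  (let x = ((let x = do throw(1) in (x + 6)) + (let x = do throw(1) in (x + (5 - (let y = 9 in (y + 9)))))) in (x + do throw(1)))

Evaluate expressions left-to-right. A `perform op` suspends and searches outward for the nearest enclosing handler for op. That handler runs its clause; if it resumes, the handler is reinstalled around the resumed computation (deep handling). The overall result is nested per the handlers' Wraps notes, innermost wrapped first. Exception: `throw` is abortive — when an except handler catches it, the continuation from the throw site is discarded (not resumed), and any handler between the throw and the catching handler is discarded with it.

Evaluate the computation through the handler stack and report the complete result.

Answer: 15

Evaluation trace:
throw(1) @ H2 caught ⇒ 15
= 15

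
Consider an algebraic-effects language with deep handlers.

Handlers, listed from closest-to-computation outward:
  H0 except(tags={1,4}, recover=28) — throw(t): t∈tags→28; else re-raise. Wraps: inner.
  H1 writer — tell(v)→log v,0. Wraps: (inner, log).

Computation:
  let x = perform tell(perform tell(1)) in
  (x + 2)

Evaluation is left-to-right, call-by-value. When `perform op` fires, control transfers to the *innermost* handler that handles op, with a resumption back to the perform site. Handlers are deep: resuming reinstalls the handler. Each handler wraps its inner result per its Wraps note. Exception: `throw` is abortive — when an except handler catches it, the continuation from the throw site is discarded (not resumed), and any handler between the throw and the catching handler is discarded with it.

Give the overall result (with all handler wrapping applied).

Answer: (2, (1, 0))

Step-by-step:
tell(1) @ H1 ⇒ log+=1
tell(0) @ H1 ⇒ log+=0
H0 returns 2
H1 returns (2, (1, 0))
= (2, (1, 0))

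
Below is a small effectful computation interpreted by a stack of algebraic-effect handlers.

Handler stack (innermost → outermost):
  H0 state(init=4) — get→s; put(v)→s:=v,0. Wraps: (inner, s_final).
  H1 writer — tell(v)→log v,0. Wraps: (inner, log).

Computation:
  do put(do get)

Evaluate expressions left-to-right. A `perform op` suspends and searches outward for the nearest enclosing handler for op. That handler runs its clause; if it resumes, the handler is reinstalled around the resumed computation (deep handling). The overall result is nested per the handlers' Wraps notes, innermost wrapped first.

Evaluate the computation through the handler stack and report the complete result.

Evaluation trace:
get @ H0 ⇒ 4
put(4) @ H0 ⇒ s:=4
H0 returns (0, 4)
H1 returns ((0, 4), ())
= ((0, 4), ())

Answer: ((0, 4), ())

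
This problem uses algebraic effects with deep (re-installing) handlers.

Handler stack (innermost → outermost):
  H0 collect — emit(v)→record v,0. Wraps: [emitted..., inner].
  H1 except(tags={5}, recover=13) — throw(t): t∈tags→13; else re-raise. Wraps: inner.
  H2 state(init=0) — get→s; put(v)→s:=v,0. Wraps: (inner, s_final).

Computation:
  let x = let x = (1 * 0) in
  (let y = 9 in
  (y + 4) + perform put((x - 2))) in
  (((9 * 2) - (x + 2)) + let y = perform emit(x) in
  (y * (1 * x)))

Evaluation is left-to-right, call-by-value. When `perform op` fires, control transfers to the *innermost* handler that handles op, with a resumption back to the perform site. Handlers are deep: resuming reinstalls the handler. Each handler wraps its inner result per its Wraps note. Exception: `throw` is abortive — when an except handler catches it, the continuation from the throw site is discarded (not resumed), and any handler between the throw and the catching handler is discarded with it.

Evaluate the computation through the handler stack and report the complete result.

Answer: ([13, 3], -2)

Working:
put(-2) @ H2 ⇒ s:=-2
emit(13) @ H0 ⇒ out+=13
H0 returns [13, 3]
H1 returns [13, 3]
H2 returns ([13, 3], -2)
= ([13, 3], -2)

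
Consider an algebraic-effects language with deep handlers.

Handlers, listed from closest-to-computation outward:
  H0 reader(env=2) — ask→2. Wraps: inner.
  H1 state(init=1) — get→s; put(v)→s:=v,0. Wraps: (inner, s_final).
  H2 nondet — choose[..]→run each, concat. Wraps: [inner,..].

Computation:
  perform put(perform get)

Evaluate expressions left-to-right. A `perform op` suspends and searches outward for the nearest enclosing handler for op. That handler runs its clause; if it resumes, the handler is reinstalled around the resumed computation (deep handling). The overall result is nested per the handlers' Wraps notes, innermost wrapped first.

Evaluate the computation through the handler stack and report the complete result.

Step-by-step:
get @ H1 ⇒ 1
put(1) @ H1 ⇒ s:=1
H0 returns 0
H1 returns (0, 1)
H2 returns [(0, 1)]
= [(0, 1)]

Answer: [(0, 1)]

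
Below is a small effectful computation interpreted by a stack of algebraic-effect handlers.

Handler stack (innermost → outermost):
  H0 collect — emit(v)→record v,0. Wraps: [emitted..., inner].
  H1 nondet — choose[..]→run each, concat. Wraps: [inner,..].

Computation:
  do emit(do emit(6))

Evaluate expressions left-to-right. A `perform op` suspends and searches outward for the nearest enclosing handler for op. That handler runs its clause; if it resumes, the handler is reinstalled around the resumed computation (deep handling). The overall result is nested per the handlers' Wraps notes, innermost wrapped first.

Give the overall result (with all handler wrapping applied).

Answer: [[6, 0, 0]]

Step-by-step:
emit(6) @ H0 ⇒ out+=6
emit(0) @ H0 ⇒ out+=0
H0 returns [6, 0, 0]
H1 returns [[6, 0, 0]]
= [[6, 0, 0]]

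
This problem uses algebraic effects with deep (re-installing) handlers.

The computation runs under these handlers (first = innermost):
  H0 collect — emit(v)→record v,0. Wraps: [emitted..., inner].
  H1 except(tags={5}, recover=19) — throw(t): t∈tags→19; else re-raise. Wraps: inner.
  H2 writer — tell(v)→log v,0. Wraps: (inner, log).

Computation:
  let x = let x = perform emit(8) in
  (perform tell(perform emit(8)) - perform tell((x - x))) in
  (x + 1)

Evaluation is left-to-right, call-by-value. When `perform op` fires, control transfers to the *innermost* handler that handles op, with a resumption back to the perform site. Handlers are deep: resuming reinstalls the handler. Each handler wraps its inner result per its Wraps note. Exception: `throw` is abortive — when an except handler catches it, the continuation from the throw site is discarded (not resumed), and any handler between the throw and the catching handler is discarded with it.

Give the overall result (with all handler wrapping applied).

Working:
emit(8) @ H0 ⇒ out+=8
emit(8) @ H0 ⇒ out+=8
tell(0) @ H2 ⇒ log+=0
tell(0) @ H2 ⇒ log+=0
H0 returns [8, 8, 1]
H1 returns [8, 8, 1]
H2 returns ([8, 8, 1], (0, 0))
= ([8, 8, 1], (0, 0))

Answer: ([8, 8, 1], (0, 0))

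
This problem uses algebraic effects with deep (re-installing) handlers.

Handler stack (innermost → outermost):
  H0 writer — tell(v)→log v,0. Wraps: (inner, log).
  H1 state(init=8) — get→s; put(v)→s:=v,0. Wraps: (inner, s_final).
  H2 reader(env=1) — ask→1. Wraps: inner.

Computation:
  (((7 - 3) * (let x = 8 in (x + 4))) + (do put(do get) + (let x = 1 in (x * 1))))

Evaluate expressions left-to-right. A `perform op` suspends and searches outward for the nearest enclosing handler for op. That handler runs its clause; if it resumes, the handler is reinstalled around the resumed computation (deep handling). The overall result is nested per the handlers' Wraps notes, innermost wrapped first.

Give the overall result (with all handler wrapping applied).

Answer: ((49, ()), 8)

Evaluation trace:
get @ H1 ⇒ 8
put(8) @ H1 ⇒ s:=8
H0 returns (49, ())
H1 returns ((49, ()), 8)
H2 returns ((49, ()), 8)
= ((49, ()), 8)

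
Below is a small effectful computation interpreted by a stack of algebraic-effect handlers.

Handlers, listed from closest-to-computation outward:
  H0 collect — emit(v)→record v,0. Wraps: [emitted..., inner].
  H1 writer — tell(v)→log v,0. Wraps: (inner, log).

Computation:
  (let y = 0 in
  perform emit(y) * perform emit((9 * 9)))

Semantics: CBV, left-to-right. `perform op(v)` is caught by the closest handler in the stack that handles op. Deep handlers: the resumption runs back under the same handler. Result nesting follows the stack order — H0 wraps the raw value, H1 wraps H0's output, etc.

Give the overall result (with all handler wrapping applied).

Answer: ([0, 81, 0], ())

Working:
emit(0) @ H0 ⇒ out+=0
emit(81) @ H0 ⇒ out+=81
H0 returns [0, 81, 0]
H1 returns ([0, 81, 0], ())
= ([0, 81, 0], ())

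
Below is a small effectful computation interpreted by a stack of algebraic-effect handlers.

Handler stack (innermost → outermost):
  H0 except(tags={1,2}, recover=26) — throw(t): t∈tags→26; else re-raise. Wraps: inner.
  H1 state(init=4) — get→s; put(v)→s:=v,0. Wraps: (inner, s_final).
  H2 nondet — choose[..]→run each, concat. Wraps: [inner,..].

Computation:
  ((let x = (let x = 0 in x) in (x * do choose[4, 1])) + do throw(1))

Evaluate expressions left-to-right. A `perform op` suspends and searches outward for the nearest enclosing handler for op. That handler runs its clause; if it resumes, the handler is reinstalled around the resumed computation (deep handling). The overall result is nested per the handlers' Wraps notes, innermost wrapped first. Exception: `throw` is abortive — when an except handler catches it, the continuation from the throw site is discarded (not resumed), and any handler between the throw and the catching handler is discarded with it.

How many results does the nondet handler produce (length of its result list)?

Step-by-step:
choose[4, 1] @ H2
  branch[0] choose=4:
    throw(1) @ H0 caught ⇒ 26
    H1 returns (26, 4)
    H2 returns [(26, 4)]
  branch[1] choose=1:
    throw(1) @ H0 caught ⇒ 26
    H1 returns (26, 4)
    H2 returns [(26, 4)]
= [(26, 4), (26, 4)]

Answer: 2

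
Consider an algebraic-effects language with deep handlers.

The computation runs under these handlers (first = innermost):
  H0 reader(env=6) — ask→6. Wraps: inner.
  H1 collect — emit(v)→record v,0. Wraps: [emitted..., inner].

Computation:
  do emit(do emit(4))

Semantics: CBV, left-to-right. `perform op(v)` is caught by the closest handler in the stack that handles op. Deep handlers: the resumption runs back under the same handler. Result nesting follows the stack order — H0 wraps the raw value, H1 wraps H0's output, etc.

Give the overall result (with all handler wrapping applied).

Answer: [4, 0, 0]

Step-by-step:
emit(4) @ H1 ⇒ out+=4
emit(0) @ H1 ⇒ out+=0
H0 returns 0
H1 returns [4, 0, 0]
= [4, 0, 0]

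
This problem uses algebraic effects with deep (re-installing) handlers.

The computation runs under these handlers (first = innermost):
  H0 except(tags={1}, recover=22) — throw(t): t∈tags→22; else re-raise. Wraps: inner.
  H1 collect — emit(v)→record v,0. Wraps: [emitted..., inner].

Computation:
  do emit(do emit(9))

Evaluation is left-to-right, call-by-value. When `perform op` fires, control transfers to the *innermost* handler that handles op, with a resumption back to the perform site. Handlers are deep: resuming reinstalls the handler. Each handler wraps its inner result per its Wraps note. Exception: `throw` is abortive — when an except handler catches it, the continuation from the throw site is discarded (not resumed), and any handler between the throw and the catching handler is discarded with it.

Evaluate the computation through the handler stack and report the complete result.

Working:
emit(9) @ H1 ⇒ out+=9
emit(0) @ H1 ⇒ out+=0
H0 returns 0
H1 returns [9, 0, 0]
= [9, 0, 0]

Answer: [9, 0, 0]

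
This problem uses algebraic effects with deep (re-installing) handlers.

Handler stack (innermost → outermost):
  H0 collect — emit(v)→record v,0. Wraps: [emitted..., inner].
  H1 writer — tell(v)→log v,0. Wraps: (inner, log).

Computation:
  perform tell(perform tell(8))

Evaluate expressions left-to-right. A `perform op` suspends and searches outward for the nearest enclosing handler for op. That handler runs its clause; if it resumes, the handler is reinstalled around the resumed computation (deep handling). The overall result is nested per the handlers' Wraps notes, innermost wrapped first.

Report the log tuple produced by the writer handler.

Answer: (8, 0)

Evaluation trace:
tell(8) @ H1 ⇒ log+=8
tell(0) @ H1 ⇒ log+=0
H0 returns [0]
H1 returns ([0], (8, 0))
= ([0], (8, 0))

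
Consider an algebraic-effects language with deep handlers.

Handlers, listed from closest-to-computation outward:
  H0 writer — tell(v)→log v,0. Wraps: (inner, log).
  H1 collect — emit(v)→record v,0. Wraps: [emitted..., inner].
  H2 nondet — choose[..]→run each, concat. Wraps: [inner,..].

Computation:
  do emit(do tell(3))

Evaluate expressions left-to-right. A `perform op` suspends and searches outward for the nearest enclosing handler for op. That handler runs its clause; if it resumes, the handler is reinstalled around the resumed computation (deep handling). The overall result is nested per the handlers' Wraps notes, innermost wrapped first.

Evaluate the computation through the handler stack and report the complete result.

Answer: [[0, (0, (3))]]

Evaluation trace:
tell(3) @ H0 ⇒ log+=3
emit(0) @ H1 ⇒ out+=0
H0 returns (0, (3))
H1 returns [0, (0, (3))]
H2 returns [[0, (0, (3))]]
= [[0, (0, (3))]]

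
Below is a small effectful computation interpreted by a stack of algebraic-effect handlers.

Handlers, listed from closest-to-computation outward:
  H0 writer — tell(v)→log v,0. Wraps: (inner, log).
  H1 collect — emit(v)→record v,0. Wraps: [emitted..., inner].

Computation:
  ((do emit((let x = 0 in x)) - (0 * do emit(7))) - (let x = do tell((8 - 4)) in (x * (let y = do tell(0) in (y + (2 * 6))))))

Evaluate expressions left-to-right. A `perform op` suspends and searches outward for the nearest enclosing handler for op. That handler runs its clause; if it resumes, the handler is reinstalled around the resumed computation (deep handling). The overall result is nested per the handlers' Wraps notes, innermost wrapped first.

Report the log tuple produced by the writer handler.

Answer: (4, 0)

Step-by-step:
emit(0) @ H1 ⇒ out+=0
emit(7) @ H1 ⇒ out+=7
tell(4) @ H0 ⇒ log+=4
tell(0) @ H0 ⇒ log+=0
H0 returns (0, (4, 0))
H1 returns [0, 7, (0, (4, 0))]
= [0, 7, (0, (4, 0))]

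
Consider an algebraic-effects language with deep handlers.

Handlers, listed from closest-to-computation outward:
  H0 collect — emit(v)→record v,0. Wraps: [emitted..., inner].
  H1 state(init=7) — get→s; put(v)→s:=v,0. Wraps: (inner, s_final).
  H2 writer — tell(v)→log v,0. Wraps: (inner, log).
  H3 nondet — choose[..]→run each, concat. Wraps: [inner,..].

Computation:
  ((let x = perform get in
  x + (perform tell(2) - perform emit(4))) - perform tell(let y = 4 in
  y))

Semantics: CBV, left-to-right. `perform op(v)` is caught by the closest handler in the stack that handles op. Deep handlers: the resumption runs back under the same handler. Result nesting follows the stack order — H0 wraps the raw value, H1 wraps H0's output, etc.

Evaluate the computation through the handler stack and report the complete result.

Answer: [(([4, 7], 7), (2, 4))]

Working:
get @ H1 ⇒ 7
tell(2) @ H2 ⇒ log+=2
emit(4) @ H0 ⇒ out+=4
tell(4) @ H2 ⇒ log+=4
H0 returns [4, 7]
H1 returns ([4, 7], 7)
H2 returns (([4, 7], 7), (2, 4))
H3 returns [(([4, 7], 7), (2, 4))]
= [(([4, 7], 7), (2, 4))]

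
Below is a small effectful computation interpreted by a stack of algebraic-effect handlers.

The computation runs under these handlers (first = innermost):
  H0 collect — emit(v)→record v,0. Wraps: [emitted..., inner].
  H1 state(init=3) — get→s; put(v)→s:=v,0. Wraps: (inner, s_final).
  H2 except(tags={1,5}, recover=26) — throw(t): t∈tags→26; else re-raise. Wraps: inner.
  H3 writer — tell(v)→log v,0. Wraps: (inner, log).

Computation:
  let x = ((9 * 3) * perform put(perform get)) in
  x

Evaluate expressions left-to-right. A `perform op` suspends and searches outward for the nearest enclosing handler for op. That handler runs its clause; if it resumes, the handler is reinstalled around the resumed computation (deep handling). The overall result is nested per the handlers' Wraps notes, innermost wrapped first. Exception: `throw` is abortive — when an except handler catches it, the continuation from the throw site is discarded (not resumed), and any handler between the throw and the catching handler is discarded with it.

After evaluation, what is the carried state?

Answer: 3

Evaluation trace:
get @ H1 ⇒ 3
put(3) @ H1 ⇒ s:=3
H0 returns [0]
H1 returns ([0], 3)
H2 returns ([0], 3)
H3 returns (([0], 3), ())
= (([0], 3), ())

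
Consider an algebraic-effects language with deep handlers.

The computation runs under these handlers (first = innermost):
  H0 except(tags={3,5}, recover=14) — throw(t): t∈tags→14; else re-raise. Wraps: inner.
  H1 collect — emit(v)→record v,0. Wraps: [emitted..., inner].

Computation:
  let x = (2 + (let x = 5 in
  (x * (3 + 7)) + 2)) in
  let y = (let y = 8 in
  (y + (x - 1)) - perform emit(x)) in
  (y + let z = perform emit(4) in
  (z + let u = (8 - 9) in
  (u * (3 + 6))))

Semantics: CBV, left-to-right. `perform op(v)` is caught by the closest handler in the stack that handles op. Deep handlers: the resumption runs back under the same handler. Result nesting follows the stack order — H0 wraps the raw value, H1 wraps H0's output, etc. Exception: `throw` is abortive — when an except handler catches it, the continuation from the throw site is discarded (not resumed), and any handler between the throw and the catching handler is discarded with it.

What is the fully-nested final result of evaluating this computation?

Evaluation trace:
emit(54) @ H1 ⇒ out+=54
emit(4) @ H1 ⇒ out+=4
H0 returns 52
H1 returns [54, 4, 52]
= [54, 4, 52]

Answer: [54, 4, 52]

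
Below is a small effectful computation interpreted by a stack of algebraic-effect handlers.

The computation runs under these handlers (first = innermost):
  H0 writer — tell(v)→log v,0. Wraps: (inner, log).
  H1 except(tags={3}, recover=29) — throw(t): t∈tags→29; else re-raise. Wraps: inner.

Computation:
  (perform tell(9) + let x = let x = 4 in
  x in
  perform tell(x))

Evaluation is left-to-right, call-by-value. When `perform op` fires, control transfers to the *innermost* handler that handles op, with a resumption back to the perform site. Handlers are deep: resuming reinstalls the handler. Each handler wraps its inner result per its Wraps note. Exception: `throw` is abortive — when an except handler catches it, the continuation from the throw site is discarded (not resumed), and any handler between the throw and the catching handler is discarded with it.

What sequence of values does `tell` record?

Working:
tell(9) @ H0 ⇒ log+=9
tell(4) @ H0 ⇒ log+=4
H0 returns (0, (9, 4))
H1 returns (0, (9, 4))
= (0, (9, 4))

Answer: (9, 4)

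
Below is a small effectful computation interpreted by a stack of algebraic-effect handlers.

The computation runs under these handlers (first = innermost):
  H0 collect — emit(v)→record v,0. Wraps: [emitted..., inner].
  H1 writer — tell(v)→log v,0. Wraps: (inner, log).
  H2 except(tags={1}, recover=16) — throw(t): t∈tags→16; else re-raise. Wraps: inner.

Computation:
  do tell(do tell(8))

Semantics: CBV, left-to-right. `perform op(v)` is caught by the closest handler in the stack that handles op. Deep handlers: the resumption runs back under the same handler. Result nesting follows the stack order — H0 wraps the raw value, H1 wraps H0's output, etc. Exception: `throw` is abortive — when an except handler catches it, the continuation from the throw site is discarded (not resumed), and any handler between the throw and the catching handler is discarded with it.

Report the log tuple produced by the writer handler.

Step-by-step:
tell(8) @ H1 ⇒ log+=8
tell(0) @ H1 ⇒ log+=0
H0 returns [0]
H1 returns ([0], (8, 0))
H2 returns ([0], (8, 0))
= ([0], (8, 0))

Answer: (8, 0)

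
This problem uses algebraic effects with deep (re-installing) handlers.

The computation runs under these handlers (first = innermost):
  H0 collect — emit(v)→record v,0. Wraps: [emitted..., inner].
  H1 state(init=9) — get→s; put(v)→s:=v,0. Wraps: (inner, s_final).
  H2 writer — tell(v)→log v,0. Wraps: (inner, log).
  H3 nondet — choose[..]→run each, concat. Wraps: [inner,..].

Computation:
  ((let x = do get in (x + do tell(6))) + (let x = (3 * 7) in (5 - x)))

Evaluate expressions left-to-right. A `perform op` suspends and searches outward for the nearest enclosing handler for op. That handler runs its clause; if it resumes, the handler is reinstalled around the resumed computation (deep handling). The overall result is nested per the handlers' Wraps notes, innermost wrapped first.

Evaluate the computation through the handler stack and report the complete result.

Evaluation trace:
get @ H1 ⇒ 9
tell(6) @ H2 ⇒ log+=6
H0 returns [-7]
H1 returns ([-7], 9)
H2 returns (([-7], 9), (6))
H3 returns [(([-7], 9), (6))]
= [(([-7], 9), (6))]

Answer: [(([-7], 9), (6))]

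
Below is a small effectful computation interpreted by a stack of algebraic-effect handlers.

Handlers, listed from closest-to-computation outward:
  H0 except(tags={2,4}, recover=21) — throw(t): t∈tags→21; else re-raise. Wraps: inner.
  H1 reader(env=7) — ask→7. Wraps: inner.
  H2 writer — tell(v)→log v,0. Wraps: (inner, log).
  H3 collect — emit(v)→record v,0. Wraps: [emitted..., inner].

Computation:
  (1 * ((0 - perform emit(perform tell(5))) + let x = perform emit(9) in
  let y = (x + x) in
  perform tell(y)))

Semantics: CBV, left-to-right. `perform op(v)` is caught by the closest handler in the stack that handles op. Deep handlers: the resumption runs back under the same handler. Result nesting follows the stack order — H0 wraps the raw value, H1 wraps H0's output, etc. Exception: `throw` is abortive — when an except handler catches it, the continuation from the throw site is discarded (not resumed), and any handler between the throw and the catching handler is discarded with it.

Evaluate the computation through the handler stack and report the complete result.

Working:
tell(5) @ H2 ⇒ log+=5
emit(0) @ H3 ⇒ out+=0
emit(9) @ H3 ⇒ out+=9
tell(0) @ H2 ⇒ log+=0
H0 returns 0
H1 returns 0
H2 returns (0, (5, 0))
H3 returns [0, 9, (0, (5, 0))]
= [0, 9, (0, (5, 0))]

Answer: [0, 9, (0, (5, 0))]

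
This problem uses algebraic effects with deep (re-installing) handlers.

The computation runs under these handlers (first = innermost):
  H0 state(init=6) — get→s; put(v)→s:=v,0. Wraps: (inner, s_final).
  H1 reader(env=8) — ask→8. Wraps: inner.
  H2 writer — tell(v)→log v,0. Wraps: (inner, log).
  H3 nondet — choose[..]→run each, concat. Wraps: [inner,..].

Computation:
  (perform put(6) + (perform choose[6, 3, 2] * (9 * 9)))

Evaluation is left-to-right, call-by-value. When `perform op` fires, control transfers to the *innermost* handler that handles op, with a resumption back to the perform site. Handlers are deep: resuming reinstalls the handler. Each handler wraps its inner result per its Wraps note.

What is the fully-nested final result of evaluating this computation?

Step-by-step:
put(6) @ H0 ⇒ s:=6
choose[6, 3, 2] @ H3
  branch[0] choose=6:
    H0 returns (486, 6)
    H1 returns (486, 6)
    H2 returns ((486, 6), ())
    H3 returns [((486, 6), ())]
  branch[1] choose=3:
    H0 returns (243, 6)
    H1 returns (243, 6)
    H2 returns ((243, 6), ())
    H3 returns [((243, 6), ())]
  branch[2] choose=2:
    H0 returns (162, 6)
    H1 returns (162, 6)
    H2 returns ((162, 6), ())
    H3 returns [((162, 6), ())]
= [((486, 6), ()), ((243, 6), ()), ((162, 6), ())]

Answer: [((486, 6), ()), ((243, 6), ()), ((162, 6), ())]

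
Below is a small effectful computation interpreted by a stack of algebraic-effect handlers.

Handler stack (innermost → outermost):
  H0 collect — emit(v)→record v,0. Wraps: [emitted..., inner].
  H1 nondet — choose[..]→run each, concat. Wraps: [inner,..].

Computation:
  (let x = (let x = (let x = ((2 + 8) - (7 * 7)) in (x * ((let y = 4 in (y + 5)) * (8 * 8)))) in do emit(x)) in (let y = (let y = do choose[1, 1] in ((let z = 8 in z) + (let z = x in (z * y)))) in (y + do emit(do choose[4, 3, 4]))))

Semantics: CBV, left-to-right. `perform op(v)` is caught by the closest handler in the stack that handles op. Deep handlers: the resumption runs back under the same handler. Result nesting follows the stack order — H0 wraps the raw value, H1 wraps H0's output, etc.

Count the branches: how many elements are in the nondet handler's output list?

Answer: 6

Step-by-step:
emit(-22464) @ H0 ⇒ out+=-22464
choose[1, 1] @ H1
  branch[0] choose=1:
    choose[4, 3, 4] @ H1
      branch[0] choose=4:
        emit(4) @ H0 ⇒ out+=4
        H0 returns [-22464, 4, 8]
        H1 returns [[-22464, 4, 8]]
      branch[1] choose=3:
        emit(3) @ H0 ⇒ out+=3
        H0 returns [-22464, 3, 8]
        H1 returns [[-22464, 3, 8]]
      branch[2] choose=4:
        emit(4) @ H0 ⇒ out+=4
        H0 returns [-22464, 4, 8]
        H1 returns [[-22464, 4, 8]]
  branch[1] choose=1:
    choose[4, 3, 4] @ H1
      branch[0] choose=4:
        emit(4) @ H0 ⇒ out+=4
        H0 returns [-22464, 4, 8]
        H1 returns [[-22464, 4, 8]]
      branch[1] choose=3:
        emit(3) @ H0 ⇒ out+=3
        H0 returns [-22464, 3, 8]
        H1 returns [[-22464, 3, 8]]
      branch[2] choose=4:
        emit(4) @ H0 ⇒ out+=4
        H0 returns [-22464, 4, 8]
        H1 returns [[-22464, 4, 8]]
= [[-22464, 4, 8], [-22464, 3, 8], [-22464, 4, 8], [-22464, 4, 8], [-22464, 3, 8], [-22464, 4, 8]]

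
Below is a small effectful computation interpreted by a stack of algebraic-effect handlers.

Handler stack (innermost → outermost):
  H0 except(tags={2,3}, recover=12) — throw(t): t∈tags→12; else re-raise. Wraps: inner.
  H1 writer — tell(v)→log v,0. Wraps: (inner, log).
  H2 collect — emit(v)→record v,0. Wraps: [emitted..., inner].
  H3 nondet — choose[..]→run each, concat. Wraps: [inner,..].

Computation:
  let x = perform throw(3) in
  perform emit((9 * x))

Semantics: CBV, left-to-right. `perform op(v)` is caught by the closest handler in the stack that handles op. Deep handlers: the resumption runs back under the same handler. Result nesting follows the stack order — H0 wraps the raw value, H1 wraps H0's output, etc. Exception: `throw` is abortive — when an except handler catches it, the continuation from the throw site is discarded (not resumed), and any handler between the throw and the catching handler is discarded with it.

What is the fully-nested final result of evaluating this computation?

Answer: [[(12, ())]]

Evaluation trace:
throw(3) @ H0 caught ⇒ 12
H1 returns (12, ())
H2 returns [(12, ())]
H3 returns [[(12, ())]]
= [[(12, ())]]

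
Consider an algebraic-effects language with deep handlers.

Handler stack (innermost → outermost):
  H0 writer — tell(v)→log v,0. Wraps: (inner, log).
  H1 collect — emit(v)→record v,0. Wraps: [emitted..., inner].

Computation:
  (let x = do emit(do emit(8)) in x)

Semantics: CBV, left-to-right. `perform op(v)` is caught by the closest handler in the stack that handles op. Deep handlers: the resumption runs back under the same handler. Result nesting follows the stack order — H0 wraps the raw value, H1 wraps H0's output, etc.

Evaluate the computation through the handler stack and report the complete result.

Working:
emit(8) @ H1 ⇒ out+=8
emit(0) @ H1 ⇒ out+=0
H0 returns (0, ())
H1 returns [8, 0, (0, ())]
= [8, 0, (0, ())]

Answer: [8, 0, (0, ())]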